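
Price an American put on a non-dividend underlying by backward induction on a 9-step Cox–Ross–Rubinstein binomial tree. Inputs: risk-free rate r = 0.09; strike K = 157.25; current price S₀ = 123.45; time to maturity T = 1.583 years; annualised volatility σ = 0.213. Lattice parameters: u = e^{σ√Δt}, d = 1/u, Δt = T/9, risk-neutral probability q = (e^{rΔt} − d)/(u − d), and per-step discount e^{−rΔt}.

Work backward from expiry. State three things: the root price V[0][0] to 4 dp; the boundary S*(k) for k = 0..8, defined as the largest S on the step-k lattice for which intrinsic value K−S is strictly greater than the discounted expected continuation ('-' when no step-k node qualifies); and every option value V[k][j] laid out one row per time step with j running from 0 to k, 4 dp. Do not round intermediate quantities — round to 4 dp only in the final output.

params: Δt=0.17589 u=1.09344 d=0.91454 q=0.56687 e^(-rΔt)=0.98429
t_9 payoffs: 102.0003 91.1926 78.2708 62.8213 44.3496 22.2646 0.0000 0.0000 0.0000 0.0000
t_8: node(8,0) S=60.4124 payoff=96.8376 vs cont=94.3680 → 96.8376 [stop]  node(8,1) S=72.2299 payoff=85.0201 vs cont=82.5504 → 85.0201 [stop]  node(8,2) S=86.3592 payoff=70.8908 vs cont=68.4212 → 70.8908 [stop]  node(8,3) S=103.2523 payoff=53.9977 vs cont=51.5280 → 53.9977 [stop]  node(8,4) S=123.4500 payoff=33.8000 vs cont=31.3303 → 33.8000 [stop]  node(8,5) S=147.5987 payoff=9.6513 vs cont=9.4920 → 9.6513 [stop]  node(8,6) S=176.4712 payoff=0.0000 vs cont=0.0000 → 0.0000 [wait]  node(8,7) S=210.9915 payoff=0.0000 vs cont=0.0000 → 0.0000 [wait]  node(8,8) S=252.2646 payoff=0.0000 vs cont=0.0000 → 0.0000 [wait]  ⇒ S*(8)=147.5987
t_7: node(7,0) S=66.0574 payoff=91.1926 vs cont=88.7229 → 91.1926 [stop]  node(7,1) S=78.9792 payoff=78.2708 vs cont=75.8011 → 78.2708 [stop]  node(7,2) S=94.4287 payoff=62.8213 vs cont=60.3516 → 62.8213 [stop]  node(7,3) S=112.9004 payoff=44.3496 vs cont=41.8799 → 44.3496 [stop]  node(7,4) S=134.9854 payoff=22.2646 vs cont=19.7949 → 22.2646 [stop]  node(7,5) S=161.3905 payoff=0.0000 vs cont=4.1146 → 4.1146 [wait]  node(7,6) S=192.9609 payoff=0.0000 vs cont=0.0000 → 0.0000 [wait]  node(7,7) S=230.7070 payoff=0.0000 vs cont=0.0000 → 0.0000 [wait]  ⇒ S*(7)=134.9854
t_6: node(6,0) S=72.2299 payoff=85.0201 vs cont=82.5504 → 85.0201 [stop]  node(6,1) S=86.3592 payoff=70.8908 vs cont=68.4212 → 70.8908 [stop]  node(6,2) S=103.2523 payoff=53.9977 vs cont=51.5280 → 53.9977 [stop]  node(6,3) S=123.4500 payoff=33.8000 vs cont=31.3303 → 33.8000 [stop]  node(6,4) S=147.5987 payoff=9.6513 vs cont=11.7878 → 11.7878 [wait]  node(6,5) S=176.4712 payoff=0.0000 vs cont=1.7542 → 1.7542 [wait]  node(6,6) S=210.9915 payoff=0.0000 vs cont=0.0000 → 0.0000 [wait]  ⇒ S*(6)=123.4500
t_5: node(5,0) S=78.9792 payoff=78.2708 vs cont=75.8011 → 78.2708 [stop]  node(5,1) S=94.4287 payoff=62.8213 vs cont=60.3516 → 62.8213 [stop]  node(5,2) S=112.9004 payoff=44.3496 vs cont=41.8799 → 44.3496 [stop]  node(5,3) S=134.9854 payoff=22.2646 vs cont=20.9870 → 22.2646 [stop]  node(5,4) S=161.3905 payoff=0.0000 vs cont=6.0042 → 6.0042 [wait]  node(5,5) S=192.9609 payoff=0.0000 vs cont=0.7478 → 0.7478 [wait]  ⇒ S*(5)=134.9854
t_4: node(4,0) S=86.3592 payoff=70.8908 vs cont=68.4212 → 70.8908 [stop]  node(4,1) S=103.2523 payoff=53.9977 vs cont=51.5280 → 53.9977 [stop]  node(4,2) S=123.4500 payoff=33.8000 vs cont=31.3303 → 33.8000 [stop]  node(4,3) S=147.5987 payoff=9.6513 vs cont=12.8421 → 12.8421 [wait]  node(4,4) S=176.4712 payoff=0.0000 vs cont=2.9770 → 2.9770 [wait]  ⇒ S*(4)=123.4500
t_3: node(3,0) S=94.4287 payoff=62.8213 vs cont=60.3516 → 62.8213 [stop]  node(3,1) S=112.9004 payoff=44.3496 vs cont=41.8799 → 44.3496 [stop]  node(3,2) S=134.9854 payoff=22.2646 vs cont=21.5753 → 22.2646 [stop]  node(3,3) S=161.3905 payoff=0.0000 vs cont=7.1360 → 7.1360 [wait]  ⇒ S*(3)=134.9854
t_2: node(2,0) S=103.2523 payoff=53.9977 vs cont=51.5280 → 53.9977 [stop]  node(2,1) S=123.4500 payoff=33.8000 vs cont=31.3303 → 33.8000 [stop]  node(2,2) S=147.5987 payoff=9.6513 vs cont=13.4736 → 13.4736 [wait]  ⇒ S*(2)=123.4500
t_1: node(1,0) S=112.9004 payoff=44.3496 vs cont=41.8799 → 44.3496 [stop]  node(1,1) S=134.9854 payoff=22.2646 vs cont=21.9277 → 22.2646 [stop]  ⇒ S*(1)=134.9854
t_0: node(0,0) S=123.4500 payoff=33.8000 vs cont=31.3303 → 33.8000 [stop]  ⇒ S*(0)=123.4500

price = 33.8000
boundary = 123.4500 134.9854 123.4500 134.9854 123.4500 134.9854 123.4500 134.9854 147.5987
tree:
33.8000
44.3496 22.2646
53.9977 33.8000 13.4736
62.8213 44.3496 22.2646 7.1360
70.8908 53.9977 33.8000 12.8421 2.9770
78.2708 62.8213 44.3496 22.2646 6.0042 0.7478
85.0201 70.8908 53.9977 33.8000 11.7878 1.7542 0.0000
91.1926 78.2708 62.8213 44.3496 22.2646 4.1146 0.0000 0.0000
96.8376 85.0201 70.8908 53.9977 33.8000 9.6513 0.0000 0.0000 0.0000
102.0003 91.1926 78.2708 62.8213 44.3496 22.2646 0.0000 0.0000 0.0000 0.0000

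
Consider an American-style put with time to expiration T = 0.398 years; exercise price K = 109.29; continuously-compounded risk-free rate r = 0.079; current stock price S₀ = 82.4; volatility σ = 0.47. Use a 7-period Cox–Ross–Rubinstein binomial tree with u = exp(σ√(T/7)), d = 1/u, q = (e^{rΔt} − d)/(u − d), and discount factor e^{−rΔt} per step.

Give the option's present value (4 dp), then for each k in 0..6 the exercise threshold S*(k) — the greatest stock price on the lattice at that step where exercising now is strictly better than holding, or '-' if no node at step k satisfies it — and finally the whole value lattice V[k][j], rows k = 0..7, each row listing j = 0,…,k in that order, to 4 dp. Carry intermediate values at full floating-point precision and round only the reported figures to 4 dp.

price = 27.8951
boundary = - 73.6641 65.8543 73.6641 82.4000 73.6641 82.4000
tree:
27.8951
35.6259 20.1698
43.4357 27.3545 12.9376
50.4175 35.6259 19.0661 6.7295
56.6590 43.4357 26.8900 11.1641 2.2134
62.2389 50.4175 35.6259 17.8376 4.3771 0.0000
67.2272 56.6590 43.4357 26.8900 8.6561 0.0000 0.0000
71.6866 62.2389 50.4175 35.6259 17.1181 0.0000 0.0000 0.0000

params: Δt=0.05686 u=1.11859 d=0.89398 q=0.49205 e^(-rΔt)=0.99552
t_7 payoffs: 71.6866 62.2389 50.4175 35.6259 17.1181 0.0000 0.0000 0.0000
t_6: node(6,0) S=42.0628 payoff=67.2272 vs cont=66.7374 → 67.2272 [stop]  node(6,1) S=52.6310 payoff=56.6590 vs cont=56.1692 → 56.6590 [stop]  node(6,2) S=65.8543 payoff=43.4357 vs cont=42.9459 → 43.4357 [stop]  node(6,3) S=82.4000 payoff=26.8900 vs cont=26.4002 → 26.8900 [stop]  node(6,4) S=103.1027 payoff=6.1873 vs cont=8.6561 → 8.6561 [wait]  node(6,5) S=129.0070 payoff=0.0000 vs cont=0.0000 → 0.0000 [wait]  node(6,6) S=161.4196 payoff=0.0000 vs cont=0.0000 → 0.0000 [wait]  ⇒ S*(6)=82.4000
t_5: node(5,0) S=47.0511 payoff=62.2389 vs cont=61.7491 → 62.2389 [stop]  node(5,1) S=58.8725 payoff=50.4175 vs cont=49.9277 → 50.4175 [stop]  node(5,2) S=73.6641 payoff=35.6259 vs cont=35.1361 → 35.6259 [stop]  node(5,3) S=92.1719 payoff=17.1181 vs cont=17.8376 → 17.8376 [wait]  node(5,4) S=115.3298 payoff=0.0000 vs cont=4.3771 → 4.3771 [wait]  node(5,5) S=144.3061 payoff=0.0000 vs cont=0.0000 → 0.0000 [wait]  ⇒ S*(5)=73.6641
t_4: node(4,0) S=52.6310 payoff=56.6590 vs cont=56.1692 → 56.6590 [stop]  node(4,1) S=65.8543 payoff=43.4357 vs cont=42.9459 → 43.4357 [stop]  node(4,2) S=82.4000 payoff=26.8900 vs cont=26.7527 → 26.8900 [stop]  node(4,3) S=103.1027 payoff=6.1873 vs cont=11.1641 → 11.1641 [wait]  node(4,4) S=129.0070 payoff=0.0000 vs cont=2.2134 → 2.2134 [wait]  ⇒ S*(4)=82.4000
t_3: node(3,0) S=58.8725 payoff=50.4175 vs cont=49.9277 → 50.4175 [stop]  node(3,1) S=73.6641 payoff=35.6259 vs cont=35.1361 → 35.6259 [stop]  node(3,2) S=92.1719 payoff=17.1181 vs cont=19.0661 → 19.0661 [wait]  node(3,3) S=115.3298 payoff=0.0000 vs cont=6.7295 → 6.7295 [wait]  ⇒ S*(3)=73.6641
t_2: node(2,0) S=65.8543 payoff=43.4357 vs cont=42.9459 → 43.4357 [stop]  node(2,1) S=82.4000 payoff=26.8900 vs cont=27.3545 → 27.3545 [wait]  node(2,2) S=103.1027 payoff=6.1873 vs cont=12.9376 → 12.9376 [wait]  ⇒ S*(2)=65.8543
t_1: node(1,0) S=73.6641 payoff=35.6259 vs cont=35.3636 → 35.6259 [stop]  node(1,1) S=92.1719 payoff=17.1181 vs cont=20.1698 → 20.1698 [wait]  ⇒ S*(1)=73.6641
t_0: node(0,0) S=82.4000 payoff=26.8900 vs cont=27.8951 → 27.8951 [wait]  ⇒ S*(0)=-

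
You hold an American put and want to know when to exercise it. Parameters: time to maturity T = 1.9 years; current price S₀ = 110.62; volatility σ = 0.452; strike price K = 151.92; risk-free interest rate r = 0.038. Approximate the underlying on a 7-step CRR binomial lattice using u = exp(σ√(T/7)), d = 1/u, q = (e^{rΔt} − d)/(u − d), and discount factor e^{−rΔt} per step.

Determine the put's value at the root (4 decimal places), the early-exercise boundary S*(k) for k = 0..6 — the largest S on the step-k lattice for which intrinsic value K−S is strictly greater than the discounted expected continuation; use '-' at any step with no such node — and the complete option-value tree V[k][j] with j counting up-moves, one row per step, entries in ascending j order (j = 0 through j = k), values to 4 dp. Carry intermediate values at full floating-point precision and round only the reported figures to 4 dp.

Δt=0.27143  u=1.26552  d=0.79019  q=0.46321  discount=0.98974
step 7 (expiry): payoffs max(K−S,0) = 130.6416 117.8415 97.3414 64.5096 11.9277 0.0000 0.0000 0.0000
step 6: (k=6,j=0): S=26.9284, (K−S)⁺=124.9916, hold=123.4327 ⇒ V=124.9916 exercise | (k=6,j=1): S=43.1272, (K−S)⁺=108.7928, hold=107.2339 ⇒ V=108.7928 exercise | (k=6,j=2): S=69.0705, (K−S)⁺=82.8495, hold=81.2906 ⇒ V=82.8495 exercise | (k=6,j=3): S=110.6200, (K−S)⁺=41.3000, hold=39.7411 ⇒ V=41.3000 exercise | (k=6,j=4): S=177.1637, (K−S)⁺=0.0000, hold=6.3370 ⇒ V=6.3370 continue | (k=6,j=5): S=283.7369, (K−S)⁺=0.0000, hold=0.0000 ⇒ V=0.0000 continue | (k=6,j=6): S=454.4194, (K−S)⁺=0.0000, hold=0.0000 ⇒ V=0.0000 continue  boundary S*=110.6200
step 5: (k=5,j=0): S=34.0785, (K−S)⁺=117.8415, hold=116.2826 ⇒ V=117.8415 exercise | (k=5,j=1): S=54.5786, (K−S)⁺=97.3414, hold=95.7825 ⇒ V=97.3414 exercise | (k=5,j=2): S=87.4104, (K−S)⁺=64.5096, hold=62.9507 ⇒ V=64.5096 exercise | (k=5,j=3): S=139.9923, (K−S)⁺=11.9277, hold=24.8472 ⇒ V=24.8472 continue | (k=5,j=4): S=224.2050, (K−S)⁺=0.0000, hold=3.3667 ⇒ V=3.3667 continue | (k=5,j=5): S=359.0760, (K−S)⁺=0.0000, hold=0.0000 ⇒ V=0.0000 continue  boundary S*=87.4104
step 4: (k=4,j=0): S=43.1272, (K−S)⁺=108.7928, hold=107.2339 ⇒ V=108.7928 exercise | (k=4,j=1): S=69.0705, (K−S)⁺=82.8495, hold=81.2906 ⇒ V=82.8495 exercise | (k=4,j=2): S=110.6200, (K−S)⁺=41.3000, hold=45.6641 ⇒ V=45.6641 continue | (k=4,j=3): S=177.1637, (K−S)⁺=0.0000, hold=14.7443 ⇒ V=14.7443 continue | (k=4,j=4): S=283.7369, (K−S)⁺=0.0000, hold=1.7887 ⇒ V=1.7887 continue  boundary S*=69.0705
step 3: (k=3,j=0): S=54.5786, (K−S)⁺=97.3414, hold=95.7825 ⇒ V=97.3414 exercise | (k=3,j=1): S=87.4104, (K−S)⁺=64.5096, hold=64.9515 ⇒ V=64.9515 continue | (k=3,j=2): S=139.9923, (K−S)⁺=11.9277, hold=31.0202 ⇒ V=31.0202 continue | (k=3,j=3): S=224.2050, (K−S)⁺=0.0000, hold=8.6534 ⇒ V=8.6534 continue  boundary S*=54.5786
step 2: (k=2,j=0): S=69.0705, (K−S)⁺=82.8495, hold=81.4932 ⇒ V=82.8495 exercise | (k=2,j=1): S=110.6200, (K−S)⁺=41.3000, hold=48.7289 ⇒ V=48.7289 continue | (k=2,j=2): S=177.1637, (K−S)⁺=0.0000, hold=20.4477 ⇒ V=20.4477 continue  boundary S*=69.0705
step 1: (k=1,j=0): S=87.4104, (K−S)⁺=64.5096, hold=66.3566 ⇒ V=66.3566 continue | (k=1,j=1): S=139.9923, (K−S)⁺=11.9277, hold=35.2632 ⇒ V=35.2632 continue  boundary S*=-
step 0: (k=0,j=0): S=110.6200, (K−S)⁺=41.3000, hold=51.4207 ⇒ V=51.4207 continue  boundary S*=-

price = 51.4207
boundary = - - 69.0705 54.5786 69.0705 87.4104 110.6200
tree:
51.4207
66.3566 35.2632
82.8495 48.7289 20.4477
97.3414 64.9515 31.0202 8.6534
108.7928 82.8495 45.6641 14.7443 1.7887
117.8415 97.3414 64.5096 24.8472 3.3667 0.0000
124.9916 108.7928 82.8495 41.3000 6.3370 0.0000 0.0000
130.6416 117.8415 97.3414 64.5096 11.9277 0.0000 0.0000 0.0000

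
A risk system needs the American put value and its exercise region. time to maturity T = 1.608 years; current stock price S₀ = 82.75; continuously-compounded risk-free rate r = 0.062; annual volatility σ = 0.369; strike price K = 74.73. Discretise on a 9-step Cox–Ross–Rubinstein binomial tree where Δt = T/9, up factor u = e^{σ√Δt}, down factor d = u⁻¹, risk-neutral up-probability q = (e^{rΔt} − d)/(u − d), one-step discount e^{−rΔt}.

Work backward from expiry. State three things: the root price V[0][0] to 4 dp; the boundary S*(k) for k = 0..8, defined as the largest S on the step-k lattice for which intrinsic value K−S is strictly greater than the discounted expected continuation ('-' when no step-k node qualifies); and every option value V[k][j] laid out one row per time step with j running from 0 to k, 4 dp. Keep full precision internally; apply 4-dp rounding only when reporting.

params: Δt=0.17867 u=1.16879 d=0.85558 q=0.49665 e^(-rΔt)=0.98898
t_9 payoffs: 54.4005 46.9583 36.7917 22.9033 3.9305 0.0000 0.0000 0.0000 0.0000 0.0000
t_8: node(8,0) S=23.7610 payoff=50.9690 vs cont=50.1458 → 50.9690 [stop]  node(8,1) S=32.4594 payoff=42.2706 vs cont=41.4474 → 42.2706 [stop]  node(8,2) S=44.3421 payoff=30.3879 vs cont=29.5647 → 30.3879 [stop]  node(8,3) S=60.5748 payoff=14.1552 vs cont=13.3320 → 14.1552 [stop]  node(8,4) S=82.7500 payoff=0.0000 vs cont=1.9566 → 1.9566 [wait]  node(8,5) S=113.0431 payoff=0.0000 vs cont=0.0000 → 0.0000 [wait]  node(8,6) S=154.4259 payoff=0.0000 vs cont=0.0000 → 0.0000 [wait]  node(8,7) S=210.9580 payoff=0.0000 vs cont=0.0000 → 0.0000 [wait]  node(8,8) S=288.1855 payoff=0.0000 vs cont=0.0000 → 0.0000 [wait]  ⇒ S*(8)=60.5748
t_7: node(7,0) S=27.7717 payoff=46.9583 vs cont=46.1351 → 46.9583 [stop]  node(7,1) S=37.9383 payoff=36.7917 vs cont=35.9685 → 36.7917 [stop]  node(7,2) S=51.8267 payoff=22.9033 vs cont=22.0800 → 22.9033 [stop]  node(7,3) S=70.7995 payoff=3.9305 vs cont=8.0076 → 8.0076 [wait]  node(7,4) S=96.7177 payoff=0.0000 vs cont=0.9740 → 0.9740 [wait]  node(7,5) S=132.1241 payoff=0.0000 vs cont=0.0000 → 0.0000 [wait]  node(7,6) S=180.4920 payoff=0.0000 vs cont=0.0000 → 0.0000 [wait]  node(7,7) S=246.5665 payoff=0.0000 vs cont=0.0000 → 0.0000 [wait]  ⇒ S*(7)=51.8267
t_6: node(6,0) S=32.4594 payoff=42.2706 vs cont=41.4474 → 42.2706 [stop]  node(6,1) S=44.3421 payoff=30.3879 vs cont=29.5647 → 30.3879 [stop]  node(6,2) S=60.5748 payoff=14.1552 vs cont=15.3345 → 15.3345 [wait]  node(6,3) S=82.7500 payoff=0.0000 vs cont=4.4646 → 4.4646 [wait]  node(6,4) S=113.0431 payoff=0.0000 vs cont=0.4849 → 0.4849 [wait]  node(6,5) S=154.4259 payoff=0.0000 vs cont=0.0000 → 0.0000 [wait]  node(6,6) S=210.9580 payoff=0.0000 vs cont=0.0000 → 0.0000 [wait]  ⇒ S*(6)=44.3421
t_5: node(5,0) S=37.9383 payoff=36.7917 vs cont=35.9685 → 36.7917 [stop]  node(5,1) S=51.8267 payoff=22.9033 vs cont=22.6593 → 22.9033 [stop]  node(5,2) S=70.7995 payoff=3.9305 vs cont=9.8266 → 9.8266 [wait]  node(5,3) S=96.7177 payoff=0.0000 vs cont=2.4607 → 2.4607 [wait]  node(5,4) S=132.1241 payoff=0.0000 vs cont=0.2414 → 0.2414 [wait]  node(5,5) S=180.4920 payoff=0.0000 vs cont=0.0000 → 0.0000 [wait]  ⇒ S*(5)=51.8267
t_4: node(4,0) S=44.3421 payoff=30.3879 vs cont=29.5647 → 30.3879 [stop]  node(4,1) S=60.5748 payoff=14.1552 vs cont=16.2280 → 16.2280 [wait]  node(4,2) S=82.7500 payoff=0.0000 vs cont=6.1004 → 6.1004 [wait]  node(4,3) S=113.0431 payoff=0.0000 vs cont=1.3435 → 1.3435 [wait]  node(4,4) S=154.4259 payoff=0.0000 vs cont=0.1202 → 0.1202 [wait]  ⇒ S*(4)=44.3421
t_3: node(3,0) S=51.8267 payoff=22.9033 vs cont=23.0981 → 23.0981 [wait]  node(3,1) S=70.7995 payoff=3.9305 vs cont=11.0747 → 11.0747 [wait]  node(3,2) S=96.7177 payoff=0.0000 vs cont=3.6967 → 3.6967 [wait]  node(3,3) S=132.1241 payoff=0.0000 vs cont=0.7278 → 0.7278 [wait]  ⇒ S*(3)=-
t_2: node(2,0) S=60.5748 payoff=14.1552 vs cont=16.9380 → 16.9380 [wait]  node(2,1) S=82.7500 payoff=0.0000 vs cont=7.3288 → 7.3288 [wait]  node(2,2) S=113.0431 payoff=0.0000 vs cont=2.1977 → 2.1977 [wait]  ⇒ S*(2)=-
t_1: node(1,0) S=70.7995 payoff=3.9305 vs cont=12.0316 → 12.0316 [wait]  node(1,1) S=96.7177 payoff=0.0000 vs cont=4.7278 → 4.7278 [wait]  ⇒ S*(1)=-
t_0: node(0,0) S=82.7500 payoff=0.0000 vs cont=8.3116 → 8.3116 [wait]  ⇒ S*(0)=-

price = 8.3116
boundary = - - - - 44.3421 51.8267 44.3421 51.8267 60.5748
tree:
8.3116
12.0316 4.7278
16.9380 7.3288 2.1977
23.0981 11.0747 3.6967 0.7278
30.3879 16.2280 6.1004 1.3435 0.1202
36.7917 22.9033 9.8266 2.4607 0.2414 0.0000
42.2706 30.3879 15.3345 4.4646 0.4849 0.0000 0.0000
46.9583 36.7917 22.9033 8.0076 0.9740 0.0000 0.0000 0.0000
50.9690 42.2706 30.3879 14.1552 1.9566 0.0000 0.0000 0.0000 0.0000
54.4005 46.9583 36.7917 22.9033 3.9305 0.0000 0.0000 0.0000 0.0000 0.0000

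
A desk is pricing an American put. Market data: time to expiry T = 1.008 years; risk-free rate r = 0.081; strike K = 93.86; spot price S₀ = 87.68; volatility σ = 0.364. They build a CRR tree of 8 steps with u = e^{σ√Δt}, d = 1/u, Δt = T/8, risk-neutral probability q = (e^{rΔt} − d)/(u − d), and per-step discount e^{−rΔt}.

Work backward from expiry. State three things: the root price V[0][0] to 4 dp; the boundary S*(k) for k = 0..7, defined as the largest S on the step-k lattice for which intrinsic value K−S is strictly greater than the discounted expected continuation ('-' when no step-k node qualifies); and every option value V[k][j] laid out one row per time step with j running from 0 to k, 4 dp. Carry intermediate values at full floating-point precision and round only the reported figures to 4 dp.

params: Δt=0.12600 u=1.13793 d=0.87879 q=0.50733 e^(-rΔt)=0.98985
t_8 payoffs: 62.6719 53.4753 41.5669 26.1469 6.1800 0.0000 0.0000 0.0000 0.0000
t_7: node(7,0) S=35.4897 payoff=58.3703 vs cont=57.4172 → 58.3703 [stop]  node(7,1) S=45.9548 payoff=47.9052 vs cont=46.9522 → 47.9052 [stop]  node(7,2) S=59.5057 payoff=34.3543 vs cont=33.4012 → 34.3543 [stop]  node(7,3) S=77.0525 payoff=16.8075 vs cont=15.8545 → 16.8075 [stop]  node(7,4) S=99.7733 payoff=0.0000 vs cont=3.0138 → 3.0138 [wait]  node(7,5) S=129.1940 payoff=0.0000 vs cont=0.0000 → 0.0000 [wait]  node(7,6) S=167.2902 payoff=0.0000 vs cont=0.0000 → 0.0000 [wait]  node(7,7) S=216.6199 payoff=0.0000 vs cont=0.0000 → 0.0000 [wait]  ⇒ S*(7)=77.0525
t_6: node(6,0) S=40.3847 payoff=53.4753 vs cont=52.5222 → 53.4753 [stop]  node(6,1) S=52.2931 payoff=41.5669 vs cont=40.6138 → 41.5669 [stop]  node(6,2) S=67.7131 payoff=26.1469 vs cont=25.1939 → 26.1469 [stop]  node(6,3) S=87.6800 payoff=6.1800 vs cont=9.7099 → 9.7099 [wait]  node(6,4) S=113.5347 payoff=0.0000 vs cont=1.4697 → 1.4697 [wait]  node(6,5) S=147.0132 payoff=0.0000 vs cont=0.0000 → 0.0000 [wait]  node(6,6) S=190.3638 payoff=0.0000 vs cont=0.0000 → 0.0000 [wait]  ⇒ S*(6)=67.7131
t_5: node(5,0) S=45.9548 payoff=47.9052 vs cont=46.9522 → 47.9052 [stop]  node(5,1) S=59.5057 payoff=34.3543 vs cont=33.4012 → 34.3543 [stop]  node(5,2) S=77.0525 payoff=16.8075 vs cont=17.6271 → 17.6271 [wait]  node(5,3) S=99.7733 payoff=0.0000 vs cont=5.4733 → 5.4733 [wait]  node(5,4) S=129.1940 payoff=0.0000 vs cont=0.7167 → 0.7167 [wait]  node(5,5) S=167.2902 payoff=0.0000 vs cont=0.0000 → 0.0000 [wait]  ⇒ S*(5)=59.5057
t_4: node(4,0) S=52.2931 payoff=41.5669 vs cont=40.6138 → 41.5669 [stop]  node(4,1) S=67.7131 payoff=26.1469 vs cont=25.6054 → 26.1469 [stop]  node(4,2) S=87.6800 payoff=6.1800 vs cont=11.3447 → 11.3447 [wait]  node(4,3) S=113.5347 payoff=0.0000 vs cont=3.0291 → 3.0291 [wait]  node(4,4) S=147.0132 payoff=0.0000 vs cont=0.3495 → 0.3495 [wait]  ⇒ S*(4)=67.7131
t_3: node(3,0) S=59.5057 payoff=34.3543 vs cont=33.4012 → 34.3543 [stop]  node(3,1) S=77.0525 payoff=16.8075 vs cont=18.4481 → 18.4481 [wait]  node(3,2) S=99.7733 payoff=0.0000 vs cont=7.0536 → 7.0536 [wait]  node(3,3) S=129.1940 payoff=0.0000 vs cont=1.6527 → 1.6527 [wait]  ⇒ S*(3)=59.5057
t_2: node(2,0) S=67.7131 payoff=26.1469 vs cont=26.0177 → 26.1469 [stop]  node(2,1) S=87.6800 payoff=6.1800 vs cont=12.5387 → 12.5387 [wait]  node(2,2) S=113.5347 payoff=0.0000 vs cont=4.2698 → 4.2698 [wait]  ⇒ S*(2)=67.7131
t_1: node(1,0) S=77.0525 payoff=16.8075 vs cont=19.0477 → 19.0477 [wait]  node(1,1) S=99.7733 payoff=0.0000 vs cont=8.2589 → 8.2589 [wait]  ⇒ S*(1)=-
t_0: node(0,0) S=87.6800 payoff=6.1800 vs cont=13.4364 → 13.4364 [wait]  ⇒ S*(0)=-

price = 13.4364
boundary = - - 67.7131 59.5057 67.7131 59.5057 67.7131 77.0525
tree:
13.4364
19.0477 8.2589
26.1469 12.5387 4.2698
34.3543 18.4481 7.0536 1.6527
41.5669 26.1469 11.3447 3.0291 0.3495
47.9052 34.3543 17.6271 5.4733 0.7167 0.0000
53.4753 41.5669 26.1469 9.7099 1.4697 0.0000 0.0000
58.3703 47.9052 34.3543 16.8075 3.0138 0.0000 0.0000 0.0000
62.6719 53.4753 41.5669 26.1469 6.1800 0.0000 0.0000 0.0000 0.0000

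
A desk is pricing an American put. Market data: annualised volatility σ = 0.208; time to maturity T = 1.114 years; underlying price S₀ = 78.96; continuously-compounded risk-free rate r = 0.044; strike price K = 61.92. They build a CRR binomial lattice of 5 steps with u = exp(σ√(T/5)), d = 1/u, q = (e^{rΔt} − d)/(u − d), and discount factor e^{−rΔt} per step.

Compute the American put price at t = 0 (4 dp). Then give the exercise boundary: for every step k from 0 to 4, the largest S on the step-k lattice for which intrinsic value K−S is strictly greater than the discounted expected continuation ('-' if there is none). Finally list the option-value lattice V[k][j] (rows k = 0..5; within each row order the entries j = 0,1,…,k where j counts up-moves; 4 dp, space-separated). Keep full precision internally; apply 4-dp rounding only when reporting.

Δt=0.22280, u=1.10316, d=0.90649, q=0.52556, disc=e^(-rΔt)=0.99024
k=5 terminal: V=max(K-S,0) → 13.5904 3.1047 0.0000 0.0000 0.0000 0.0000
k=4: j=0 S=53.3153 intr=8.6047 cont=8.0007 V=8.6047[EX]; j=1 S=64.8828 intr=0.0000 cont=1.4586 V=1.4586[hold]; j=2 S=78.9600 intr=0.0000 cont=0.0000 V=0.0000[hold]; j=3 S=96.0915 intr=0.0000 cont=0.0000 V=0.0000[hold]; j=4 S=116.9398 intr=0.0000 cont=0.0000 V=0.0000[hold]  S*(4)=53.3153
k=3: j=0 S=58.8153 intr=3.1047 cont=4.8017 V=4.8017[hold]; j=1 S=71.5761 intr=0.0000 cont=0.6853 V=0.6853[hold]; j=2 S=87.1056 intr=0.0000 cont=0.0000 V=0.0000[hold]; j=3 S=106.0043 intr=0.0000 cont=0.0000 V=0.0000[hold]  S*(3)=-
k=2: j=0 S=64.8828 intr=0.0000 cont=2.6125 V=2.6125[hold]; j=1 S=78.9600 intr=0.0000 cont=0.3219 V=0.3219[hold]; j=2 S=96.0915 intr=0.0000 cont=0.0000 V=0.0000[hold]  S*(2)=-
k=1: j=0 S=71.5761 intr=0.0000 cont=1.3949 V=1.3949[hold]; j=1 S=87.1056 intr=0.0000 cont=0.1512 V=0.1512[hold]  S*(1)=-
k=0: j=0 S=78.9600 intr=0.0000 cont=0.7341 V=0.7341[hold]  S*(0)=-

price = 0.7341
boundary = - - - - 53.3153
tree:
0.7341
1.3949 0.1512
2.6125 0.3219 0.0000
4.8017 0.6853 0.0000 0.0000
8.6047 1.4586 0.0000 0.0000 0.0000
13.5904 3.1047 0.0000 0.0000 0.0000 0.0000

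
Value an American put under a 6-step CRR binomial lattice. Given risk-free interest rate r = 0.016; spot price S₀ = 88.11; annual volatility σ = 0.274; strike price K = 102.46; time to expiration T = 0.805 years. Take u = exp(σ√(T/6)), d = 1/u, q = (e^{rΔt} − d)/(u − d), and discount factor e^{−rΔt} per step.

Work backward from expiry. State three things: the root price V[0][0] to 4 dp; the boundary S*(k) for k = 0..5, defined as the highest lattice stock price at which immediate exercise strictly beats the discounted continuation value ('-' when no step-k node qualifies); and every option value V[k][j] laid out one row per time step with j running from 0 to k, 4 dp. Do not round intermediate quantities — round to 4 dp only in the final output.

price = 17.5841
boundary = - - 72.0860 65.2025 72.0860 79.6963
tree:
17.5841
23.5750 11.3162
30.3740 16.4776 5.8992
37.2575 22.9817 9.6612 1.9405
43.4838 30.3740 15.2533 3.7806 0.0000
49.1154 37.2575 22.7637 7.3655 0.0000 0.0000
54.2094 43.4838 30.3740 14.3500 0.0000 0.0000 0.0000

Δt=0.13417, u=1.10557, d=0.90451, q=0.48562, disc=e^(-rΔt)=0.99786
k=6 terminal: V=max(K-S,0) → 54.2094 43.4838 30.3740 14.3500 0.0000 0.0000 0.0000
k=5: j=0 S=53.3446 intr=49.1154 cont=48.8957 V=49.1154[EX]; j=1 S=65.2025 intr=37.2575 cont=37.0378 V=37.2575[EX]; j=2 S=79.6963 intr=22.7637 cont=22.5440 V=22.7637[EX]; j=3 S=97.4119 intr=5.0481 cont=7.3655 V=7.3655[hold]; j=4 S=119.0656 intr=0.0000 cont=0.0000 V=0.0000[hold]; j=5 S=145.5326 intr=0.0000 cont=0.0000 V=0.0000[hold]  S*(5)=79.6963
k=4: j=0 S=58.9762 intr=43.4838 cont=43.2640 V=43.4838[EX]; j=1 S=72.0860 intr=30.3740 cont=30.1543 V=30.3740[EX]; j=2 S=88.1100 intr=14.3500 cont=15.2533 V=15.2533[hold]; j=3 S=107.6959 intr=0.0000 cont=3.7806 V=3.7806[hold]; j=4 S=131.6356 intr=0.0000 cont=0.0000 V=0.0000[hold]  S*(4)=72.0860
k=3: j=0 S=65.2025 intr=37.2575 cont=37.0378 V=37.2575[EX]; j=1 S=79.6963 intr=22.7637 cont=22.9817 V=22.9817[hold]; j=2 S=97.4119 intr=5.0481 cont=9.6612 V=9.6612[hold]; j=3 S=119.0656 intr=0.0000 cont=1.9405 V=1.9405[hold]  S*(3)=65.2025
k=2: j=0 S=72.0860 intr=30.3740 cont=30.2599 V=30.3740[EX]; j=1 S=88.1100 intr=14.3500 cont=16.4776 V=16.4776[hold]; j=2 S=107.6959 intr=0.0000 cont=5.8992 V=5.8992[hold]  S*(2)=72.0860
k=1: j=0 S=79.6963 intr=22.7637 cont=23.5750 V=23.5750[hold]; j=1 S=97.4119 intr=5.0481 cont=11.3162 V=11.3162[hold]  S*(1)=-
k=0: j=0 S=88.1100 intr=14.3500 cont=17.5841 V=17.5841[hold]  S*(0)=-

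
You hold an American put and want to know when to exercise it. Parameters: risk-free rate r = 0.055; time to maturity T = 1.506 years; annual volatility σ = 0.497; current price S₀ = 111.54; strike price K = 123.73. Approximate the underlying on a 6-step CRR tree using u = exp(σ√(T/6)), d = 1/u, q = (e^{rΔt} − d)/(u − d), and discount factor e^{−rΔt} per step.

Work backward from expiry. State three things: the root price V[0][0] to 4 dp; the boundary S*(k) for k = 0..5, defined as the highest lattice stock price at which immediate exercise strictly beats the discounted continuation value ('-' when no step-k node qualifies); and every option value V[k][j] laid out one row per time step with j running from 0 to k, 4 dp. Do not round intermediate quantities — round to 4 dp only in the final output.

Δt=0.25100, u=1.28274, d=0.77958, q=0.46570, disc=e^(-rΔt)=0.98629
k=6 terminal: V=max(K-S,0) → 98.6918 82.5317 55.9417 12.1900 0.0000 0.0000 0.0000
k=5: j=0 S=32.1175 intr=91.6125 cont=89.9162 V=91.6125[EX]; j=1 S=52.8466 intr=70.8834 cont=69.1870 V=70.8834[EX]; j=2 S=86.9547 intr=36.7753 cont=35.0790 V=36.7753[EX]; j=3 S=143.0765 intr=0.0000 cont=6.4238 V=6.4238[hold]; j=4 S=235.4204 intr=0.0000 cont=0.0000 V=0.0000[hold]; j=5 S=387.3644 intr=0.0000 cont=0.0000 V=0.0000[hold]  S*(5)=86.9547
k=4: j=0 S=41.1983 intr=82.5317 cont=80.8353 V=82.5317[EX]; j=1 S=67.7883 intr=55.9417 cont=54.2453 V=55.9417[EX]; j=2 S=111.5400 intr=12.1900 cont=22.3303 V=22.3303[hold]; j=3 S=183.5297 intr=0.0000 cont=3.3852 V=3.3852[hold]; j=4 S=301.9826 intr=0.0000 cont=0.0000 V=0.0000[hold]  S*(4)=67.7883
k=3: j=0 S=52.8466 intr=70.8834 cont=69.1870 V=70.8834[EX]; j=1 S=86.9547 intr=36.7753 cont=39.7366 V=39.7366[hold]; j=2 S=143.0765 intr=0.0000 cont=13.3224 V=13.3224[hold]; j=3 S=235.4204 intr=0.0000 cont=1.7839 V=1.7839[hold]  S*(3)=52.8466
k=2: j=0 S=67.7883 intr=55.9417 cont=55.6054 V=55.9417[EX]; j=1 S=111.5400 intr=12.1900 cont=27.0594 V=27.0594[hold]; j=2 S=183.5297 intr=0.0000 cont=7.8400 V=7.8400[hold]  S*(2)=67.7883
k=1: j=0 S=86.9547 intr=36.7753 cont=41.9087 V=41.9087[hold]; j=1 S=143.0765 intr=0.0000 cont=17.8607 V=17.8607[hold]  S*(1)=-
k=0: j=0 S=111.5400 intr=12.1900 cont=30.2886 V=30.2886[hold]  S*(0)=-

price = 30.2886
boundary = - - 67.7883 52.8466 67.7883 86.9547
tree:
30.2886
41.9087 17.8607
55.9417 27.0594 7.8400
70.8834 39.7366 13.3224 1.7839
82.5317 55.9417 22.3303 3.3852 0.0000
91.6125 70.8834 36.7753 6.4238 0.0000 0.0000
98.6918 82.5317 55.9417 12.1900 0.0000 0.0000 0.0000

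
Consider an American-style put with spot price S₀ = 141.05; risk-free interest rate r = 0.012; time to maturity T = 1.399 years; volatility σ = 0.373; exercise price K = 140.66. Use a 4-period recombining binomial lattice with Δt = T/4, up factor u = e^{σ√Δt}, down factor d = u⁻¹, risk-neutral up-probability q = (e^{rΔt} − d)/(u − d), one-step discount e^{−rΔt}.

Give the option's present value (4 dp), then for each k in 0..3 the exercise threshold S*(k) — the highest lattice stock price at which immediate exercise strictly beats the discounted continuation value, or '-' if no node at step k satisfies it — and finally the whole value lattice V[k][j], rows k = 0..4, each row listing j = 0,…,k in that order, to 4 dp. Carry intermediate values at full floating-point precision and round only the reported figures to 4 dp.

Δt=0.34975, u=1.24681, d=0.80204, q=0.45453, disc=e^(-rΔt)=0.99581
k=4 terminal: V=max(K-S,0) → 82.2930 49.9260 0.0000 0.0000 0.0000
k=3: j=0 S=72.7728 intr=67.8872 cont=67.2981 V=67.8872[EX]; j=1 S=113.1284 intr=27.5316 cont=27.1190 V=27.5316[EX]; j=2 S=175.8630 intr=0.0000 cont=0.0000 V=0.0000[hold]; j=3 S=273.3867 intr=0.0000 cont=0.0000 V=0.0000[hold]  S*(3)=113.1284
k=2: j=0 S=90.7340 intr=49.9260 cont=49.3369 V=49.9260[EX]; j=1 S=141.0500 intr=0.0000 cont=14.9547 V=14.9547[hold]; j=2 S=219.2684 intr=0.0000 cont=0.0000 V=0.0000[hold]  S*(2)=90.7340
k=1: j=0 S=113.1284 intr=27.5316 cont=33.8879 V=33.8879[hold]; j=1 S=175.8630 intr=0.0000 cont=8.1232 V=8.1232[hold]  S*(1)=-
k=0: j=0 S=141.0500 intr=0.0000 cont=22.0842 V=22.0842[hold]  S*(0)=-

price = 22.0842
boundary = - - 90.7340 113.1284
tree:
22.0842
33.8879 8.1232
49.9260 14.9547 0.0000
67.8872 27.5316 0.0000 0.0000
82.2930 49.9260 0.0000 0.0000 0.0000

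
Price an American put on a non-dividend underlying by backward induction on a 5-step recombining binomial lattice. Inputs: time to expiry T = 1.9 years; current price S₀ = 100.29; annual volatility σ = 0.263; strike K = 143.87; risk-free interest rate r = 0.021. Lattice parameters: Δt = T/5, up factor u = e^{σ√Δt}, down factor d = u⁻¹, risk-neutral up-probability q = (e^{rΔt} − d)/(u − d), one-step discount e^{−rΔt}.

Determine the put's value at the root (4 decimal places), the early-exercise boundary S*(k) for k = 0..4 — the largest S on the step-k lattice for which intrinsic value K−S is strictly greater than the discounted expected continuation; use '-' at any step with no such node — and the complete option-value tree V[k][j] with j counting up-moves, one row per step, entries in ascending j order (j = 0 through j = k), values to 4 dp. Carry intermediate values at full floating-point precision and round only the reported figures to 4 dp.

Δt=0.38000  u=1.17601  d=0.85034  q=0.48416  discount=0.99205
step 5 (expiry): payoffs max(K−S,0) = 99.2829 82.2064 58.5898 25.9283 0.0000 0.0000
step 4: (k=4,j=0): S=52.4348, (K−S)⁺=91.4352, hold=90.2917 ⇒ V=91.4352 exercise | (k=4,j=1): S=72.5168, (K−S)⁺=71.3532, hold=70.2097 ⇒ V=71.3532 exercise | (k=4,j=2): S=100.2900, (K−S)⁺=43.5800, hold=42.4365 ⇒ V=43.5800 exercise | (k=4,j=3): S=138.7001, (K−S)⁺=5.1699, hold=13.2686 ⇒ V=13.2686 continue | (k=4,j=4): S=191.8209, (K−S)⁺=0.0000, hold=0.0000 ⇒ V=0.0000 continue  boundary S*=100.2900
step 3: (k=3,j=0): S=61.6636, (K−S)⁺=82.2064, hold=81.0629 ⇒ V=82.2064 exercise | (k=3,j=1): S=85.2802, (K−S)⁺=58.5898, hold=57.4463 ⇒ V=58.5898 exercise | (k=3,j=2): S=117.9417, (K−S)⁺=25.9283, hold=28.6747 ⇒ V=28.6747 continue | (k=3,j=3): S=163.1122, (K−S)⁺=0.0000, hold=6.7901 ⇒ V=6.7901 continue  boundary S*=85.2802
step 2: (k=2,j=0): S=72.5168, (K−S)⁺=71.3532, hold=70.2097 ⇒ V=71.3532 exercise | (k=2,j=1): S=100.2900, (K−S)⁺=43.5800, hold=43.7556 ⇒ V=43.7556 continue | (k=2,j=2): S=138.7001, (K−S)⁺=5.1699, hold=17.9354 ⇒ V=17.9354 continue  boundary S*=72.5168
step 1: (k=1,j=0): S=85.2802, (K−S)⁺=58.5898, hold=57.5307 ⇒ V=58.5898 exercise | (k=1,j=1): S=117.9417, (K−S)⁺=25.9283, hold=31.0061 ⇒ V=31.0061 continue  boundary S*=85.2802
step 0: (k=0,j=0): S=100.2900, (K−S)⁺=43.5800, hold=44.8754 ⇒ V=44.8754 continue  boundary S*=-

price = 44.8754
boundary = - 85.2802 72.5168 85.2802 100.2900
tree:
44.8754
58.5898 31.0061
71.3532 43.7556 17.9354
82.2064 58.5898 28.6747 6.7901
91.4352 71.3532 43.5800 13.2686 0.0000
99.2829 82.2064 58.5898 25.9283 0.0000 0.0000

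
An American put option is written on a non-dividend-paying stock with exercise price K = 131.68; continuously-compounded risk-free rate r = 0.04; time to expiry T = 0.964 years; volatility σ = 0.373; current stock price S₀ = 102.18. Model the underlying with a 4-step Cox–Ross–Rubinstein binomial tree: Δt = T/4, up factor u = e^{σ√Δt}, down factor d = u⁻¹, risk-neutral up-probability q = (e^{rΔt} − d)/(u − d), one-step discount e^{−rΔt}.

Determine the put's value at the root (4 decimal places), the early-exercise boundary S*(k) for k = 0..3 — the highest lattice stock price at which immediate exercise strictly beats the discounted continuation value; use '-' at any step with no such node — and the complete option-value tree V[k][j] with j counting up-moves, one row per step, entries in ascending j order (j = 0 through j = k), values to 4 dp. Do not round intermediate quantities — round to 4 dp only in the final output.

Δt=0.24100  u=1.20095  d=0.83267  q=0.48065  discount=0.99041
step 4 (expiry): payoffs max(K−S,0) = 82.5590 60.8338 29.5000 0.0000 0.0000
step 3: (k=3,j=0): S=58.9918, (K−S)⁺=72.6882, hold=71.4249 ⇒ V=72.6882 exercise | (k=3,j=1): S=85.0827, (K−S)⁺=46.5973, hold=45.3340 ⇒ V=46.5973 exercise | (k=3,j=2): S=122.7130, (K−S)⁺=8.9670, hold=15.1738 ⇒ V=15.1738 continue | (k=3,j=3): S=176.9864, (K−S)⁺=0.0000, hold=0.0000 ⇒ V=0.0000 continue  boundary S*=85.0827
step 2: (k=2,j=0): S=70.8462, (K−S)⁺=60.8338, hold=59.5705 ⇒ V=60.8338 exercise | (k=2,j=1): S=102.1800, (K−S)⁺=29.5000, hold=31.1914 ⇒ V=31.1914 continue | (k=2,j=2): S=147.3721, (K−S)⁺=0.0000, hold=7.8049 ⇒ V=7.8049 continue  boundary S*=70.8462
step 1: (k=1,j=0): S=85.0827, (K−S)⁺=46.5973, hold=46.1392 ⇒ V=46.5973 exercise | (k=1,j=1): S=122.7130, (K−S)⁺=8.9670, hold=19.7592 ⇒ V=19.7592 continue  boundary S*=85.0827
step 0: (k=0,j=0): S=102.1800, (K−S)⁺=29.5000, hold=33.3742 ⇒ V=33.3742 continue  boundary S*=-

price = 33.3742
boundary = - 85.0827 70.8462 85.0827
tree:
33.3742
46.5973 19.7592
60.8338 31.1914 7.8049
72.6882 46.5973 15.1738 0.0000
82.5590 60.8338 29.5000 0.0000 0.0000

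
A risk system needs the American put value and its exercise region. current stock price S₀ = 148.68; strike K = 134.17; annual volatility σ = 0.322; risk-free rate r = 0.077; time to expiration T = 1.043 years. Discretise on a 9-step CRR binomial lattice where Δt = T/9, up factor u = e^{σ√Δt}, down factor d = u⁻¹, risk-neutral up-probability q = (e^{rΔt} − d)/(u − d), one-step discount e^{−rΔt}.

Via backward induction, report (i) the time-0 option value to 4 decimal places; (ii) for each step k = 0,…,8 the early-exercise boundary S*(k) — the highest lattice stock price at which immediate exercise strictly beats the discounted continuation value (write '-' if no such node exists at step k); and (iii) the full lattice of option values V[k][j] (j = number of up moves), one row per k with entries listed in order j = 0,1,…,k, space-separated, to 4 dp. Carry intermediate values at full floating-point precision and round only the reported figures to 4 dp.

price = 8.5210
boundary = - - - - 95.9023 107.0126 95.9023 107.0126 119.4100
tree:
8.5210
13.0110 4.4146
19.3043 7.2741 1.7818
27.7025 11.6822 3.2236 0.4465
38.2677 18.1735 5.7344 0.9003 0.0242
48.2246 27.1574 9.9768 1.8140 0.0501 0.0000
57.1476 38.2677 16.8345 3.6519 0.1039 0.0000 0.0000
65.1443 48.2246 27.1574 7.3453 0.2154 0.0000 0.0000 0.0000
72.3107 57.1476 38.2677 14.7600 0.4467 0.0000 0.0000 0.0000 0.0000
78.7331 65.1443 48.2246 27.1574 0.9263 0.0000 0.0000 0.0000 0.0000 0.0000

Δt=0.11589  u=1.11585  d=0.89618  q=0.51343  discount=0.99112
step 9 (expiry): payoffs max(K−S,0) = 78.7331 65.1443 48.2246 27.1574 0.9263 0.0000 0.0000 0.0000 0.0000 0.0000
step 8: (k=8,j=0): S=61.8593, (K−S)⁺=72.3107, hold=71.1188 ⇒ V=72.3107 exercise | (k=8,j=1): S=77.0224, (K−S)⁺=57.1476, hold=55.9557 ⇒ V=57.1476 exercise | (k=8,j=2): S=95.9023, (K−S)⁺=38.2677, hold=37.0758 ⇒ V=38.2677 exercise | (k=8,j=3): S=119.4100, (K−S)⁺=14.7600, hold=13.5681 ⇒ V=14.7600 exercise | (k=8,j=4): S=148.6800, (K−S)⁺=0.0000, hold=0.4467 ⇒ V=0.4467 continue | (k=8,j=5): S=185.1247, (K−S)⁺=0.0000, hold=0.0000 ⇒ V=0.0000 continue | (k=8,j=6): S=230.5028, (K−S)⁺=0.0000, hold=0.0000 ⇒ V=0.0000 continue | (k=8,j=7): S=287.0041, (K−S)⁺=0.0000, hold=0.0000 ⇒ V=0.0000 continue | (k=8,j=8): S=357.3551, (K−S)⁺=0.0000, hold=0.0000 ⇒ V=0.0000 continue  boundary S*=119.4100
step 7: (k=7,j=0): S=69.0257, (K−S)⁺=65.1443, hold=63.9523 ⇒ V=65.1443 exercise | (k=7,j=1): S=85.9454, (K−S)⁺=48.2246, hold=47.0326 ⇒ V=48.2246 exercise | (k=7,j=2): S=107.0126, (K−S)⁺=27.1574, hold=25.9655 ⇒ V=27.1574 exercise | (k=7,j=3): S=133.2437, (K−S)⁺=0.9263, hold=7.3453 ⇒ V=7.3453 continue | (k=7,j=4): S=165.9046, (K−S)⁺=0.0000, hold=0.2154 ⇒ V=0.2154 continue | (k=7,j=5): S=206.5715, (K−S)⁺=0.0000, hold=0.0000 ⇒ V=0.0000 continue | (k=7,j=6): S=257.2067, (K−S)⁺=0.0000, hold=0.0000 ⇒ V=0.0000 continue | (k=7,j=7): S=320.2536, (K−S)⁺=0.0000, hold=0.0000 ⇒ V=0.0000 continue  boundary S*=107.0126
step 6: (k=6,j=0): S=77.0224, (K−S)⁺=57.1476, hold=55.9557 ⇒ V=57.1476 exercise | (k=6,j=1): S=95.9023, (K−S)⁺=38.2677, hold=37.0758 ⇒ V=38.2677 exercise | (k=6,j=2): S=119.4100, (K−S)⁺=14.7600, hold=16.8345 ⇒ V=16.8345 continue | (k=6,j=3): S=148.6800, (K−S)⁺=0.0000, hold=3.6519 ⇒ V=3.6519 continue | (k=6,j=4): S=185.1247, (K−S)⁺=0.0000, hold=0.1039 ⇒ V=0.1039 continue | (k=6,j=5): S=230.5028, (K−S)⁺=0.0000, hold=0.0000 ⇒ V=0.0000 continue | (k=6,j=6): S=287.0041, (K−S)⁺=0.0000, hold=0.0000 ⇒ V=0.0000 continue  boundary S*=95.9023
step 5: (k=5,j=0): S=85.9454, (K−S)⁺=48.2246, hold=47.0326 ⇒ V=48.2246 exercise | (k=5,j=1): S=107.0126, (K−S)⁺=27.1574, hold=27.0211 ⇒ V=27.1574 exercise | (k=5,j=2): S=133.2437, (K−S)⁺=0.9263, hold=9.9768 ⇒ V=9.9768 continue | (k=5,j=3): S=165.9046, (K−S)⁺=0.0000, hold=1.8140 ⇒ V=1.8140 continue | (k=5,j=4): S=206.5715, (K−S)⁺=0.0000, hold=0.0501 ⇒ V=0.0501 continue | (k=5,j=5): S=257.2067, (K−S)⁺=0.0000, hold=0.0000 ⇒ V=0.0000 continue  boundary S*=107.0126
step 4: (k=4,j=0): S=95.9023, (K−S)⁺=38.2677, hold=37.0758 ⇒ V=38.2677 exercise | (k=4,j=1): S=119.4100, (K−S)⁺=14.7600, hold=18.1735 ⇒ V=18.1735 continue | (k=4,j=2): S=148.6800, (K−S)⁺=0.0000, hold=5.7344 ⇒ V=5.7344 continue | (k=4,j=3): S=185.1247, (K−S)⁺=0.0000, hold=0.9003 ⇒ V=0.9003 continue | (k=4,j=4): S=230.5028, (K−S)⁺=0.0000, hold=0.0242 ⇒ V=0.0242 continue  boundary S*=95.9023
step 3: (k=3,j=0): S=107.0126, (K−S)⁺=27.1574, hold=27.7025 ⇒ V=27.7025 continue | (k=3,j=1): S=133.2437, (K−S)⁺=0.9263, hold=11.6822 ⇒ V=11.6822 continue | (k=3,j=2): S=165.9046, (K−S)⁺=0.0000, hold=3.2236 ⇒ V=3.2236 continue | (k=3,j=3): S=206.5715, (K−S)⁺=0.0000, hold=0.4465 ⇒ V=0.4465 continue  boundary S*=-
step 2: (k=2,j=0): S=119.4100, (K−S)⁺=14.7600, hold=19.3043 ⇒ V=19.3043 continue | (k=2,j=1): S=148.6800, (K−S)⁺=0.0000, hold=7.2741 ⇒ V=7.2741 continue | (k=2,j=2): S=185.1247, (K−S)⁺=0.0000, hold=1.7818 ⇒ V=1.7818 continue  boundary S*=-
step 1: (k=1,j=0): S=133.2437, (K−S)⁺=0.9263, hold=13.0110 ⇒ V=13.0110 continue | (k=1,j=1): S=165.9046, (K−S)⁺=0.0000, hold=4.4146 ⇒ V=4.4146 continue  boundary S*=-
step 0: (k=0,j=0): S=148.6800, (K−S)⁺=0.0000, hold=8.5210 ⇒ V=8.5210 continue  boundary S*=-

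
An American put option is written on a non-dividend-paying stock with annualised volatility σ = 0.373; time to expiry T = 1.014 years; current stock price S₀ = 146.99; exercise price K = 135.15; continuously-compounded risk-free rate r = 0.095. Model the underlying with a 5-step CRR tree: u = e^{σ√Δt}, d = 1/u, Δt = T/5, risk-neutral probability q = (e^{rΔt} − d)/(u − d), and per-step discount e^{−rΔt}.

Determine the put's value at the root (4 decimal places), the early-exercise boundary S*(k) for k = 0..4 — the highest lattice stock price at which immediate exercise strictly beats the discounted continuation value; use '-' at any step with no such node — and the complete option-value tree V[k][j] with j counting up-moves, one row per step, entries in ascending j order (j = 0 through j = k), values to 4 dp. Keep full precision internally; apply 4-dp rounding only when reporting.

price = 11.6566
boundary = - - - 88.8049 105.0479
tree:
11.6566
19.2165 4.9978
30.5726 9.2783 1.1671
46.3451 16.9158 2.4569 0.0000
60.0765 30.1021 5.1722 0.0000 0.0000
71.6847 46.3451 10.8882 0.0000 0.0000 0.0000

Δt=0.20280, u=1.18291, d=0.84538, q=0.51574, disc=e^(-rΔt)=0.98092
k=5 terminal: V=max(K-S,0) → 71.6847 46.3451 10.8882 0.0000 0.0000 0.0000
k=4: j=0 S=75.0735 intr=60.0765 cont=57.4976 V=60.0765[EX]; j=1 S=105.0479 intr=30.1021 cont=27.5233 V=30.1021[EX]; j=2 S=146.9900 intr=0.0000 cont=5.1722 V=5.1722[hold]; j=3 S=205.6783 intr=0.0000 cont=0.0000 V=0.0000[hold]; j=4 S=287.7988 intr=0.0000 cont=0.0000 V=0.0000[hold]  S*(4)=105.0479
k=3: j=0 S=88.8049 intr=46.3451 cont=43.7662 V=46.3451[EX]; j=1 S=124.2618 intr=10.8882 cont=16.9158 V=16.9158[hold]; j=2 S=173.8754 intr=0.0000 cont=2.4569 V=2.4569[hold]; j=3 S=243.2981 intr=0.0000 cont=0.0000 V=0.0000[hold]  S*(3)=88.8049
k=2: j=0 S=105.0479 intr=30.1021 cont=30.5726 V=30.5726[hold]; j=1 S=146.9900 intr=0.0000 cont=9.2783 V=9.2783[hold]; j=2 S=205.6783 intr=0.0000 cont=1.1671 V=1.1671[hold]  S*(2)=-
k=1: j=0 S=124.2618 intr=10.8882 cont=19.2165 V=19.2165[hold]; j=1 S=173.8754 intr=0.0000 cont=4.9978 V=4.9978[hold]  S*(1)=-
k=0: j=0 S=146.9900 intr=0.0000 cont=11.6566 V=11.6566[hold]  S*(0)=-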